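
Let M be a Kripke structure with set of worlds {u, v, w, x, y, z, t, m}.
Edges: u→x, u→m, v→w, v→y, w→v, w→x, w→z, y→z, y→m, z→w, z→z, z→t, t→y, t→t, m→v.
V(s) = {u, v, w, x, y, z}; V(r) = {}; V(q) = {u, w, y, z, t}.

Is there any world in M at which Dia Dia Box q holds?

Let φ = Dia Dia Box q. Evaluate φ at each world:
  u (successors {x, m}): φ is true.
  v (successors {w, y}): φ is true.
  w (successors {v, x, z}): φ is true.
  x (successors ∅): φ is false.
  y (successors {z, m}): φ is true.
  z (successors {w, z, t}): φ is true.
  t (successors {y, t}): φ is true.
  m (successors {v}): φ is false.
Detail at u (witness):
  At u: Dia Dia Box q requires Dia Box q at some successor in {x, m}.
    Dia Box q holds at m, so Dia Dia Box q is true at u.
      At m: Dia Box q requires Box q at some successor in {v}.
        Box q holds at v, so Dia Box q is true at m.

Yes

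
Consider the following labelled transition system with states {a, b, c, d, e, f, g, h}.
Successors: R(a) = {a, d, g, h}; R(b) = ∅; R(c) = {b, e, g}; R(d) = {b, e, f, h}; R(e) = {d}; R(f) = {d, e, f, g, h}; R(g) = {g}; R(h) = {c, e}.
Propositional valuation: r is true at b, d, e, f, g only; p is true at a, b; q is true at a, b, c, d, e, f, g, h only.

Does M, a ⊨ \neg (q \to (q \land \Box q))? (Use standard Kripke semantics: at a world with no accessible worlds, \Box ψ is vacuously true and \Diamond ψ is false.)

No

At a: q \to (q \land \Box q) is true, so \neg (q \to (q \land \Box q)) is false.
  At a: q is true, q \land \Box q is true, so q \to (q \land \Box q) is true.
    At a: q is true, \Box q is true, so q \land \Box q is true.
      At a: \Box q requires q at every successor {a, d, g, h}.
        At a: q is true.
        At d: q is true.
        At g: q is true.
        At h: q is true.
      So \Box q is true at a.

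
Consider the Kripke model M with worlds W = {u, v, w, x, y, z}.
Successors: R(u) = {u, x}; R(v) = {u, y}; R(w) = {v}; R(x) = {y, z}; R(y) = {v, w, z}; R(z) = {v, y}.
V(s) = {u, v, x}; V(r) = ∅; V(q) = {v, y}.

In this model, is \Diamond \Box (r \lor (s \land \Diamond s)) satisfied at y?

Yes

At y: \Diamond \Box (r \lor (s \land \Diamond s)) requires \Box (r \lor (s \land \Diamond s)) at some successor in {v, w, z}.
  \Box (r \lor (s \land \Diamond s)) holds at w, so \Diamond \Box (r \lor (s \land \Diamond s)) is true at y.
    At w: \Box (r \lor (s \land \Diamond s)) requires r \lor (s \land \Diamond s) at every successor {v}.
      At v: r \lor (s \land \Diamond s) is true.
    So \Box (r \lor (s \land \Diamond s)) is true at w.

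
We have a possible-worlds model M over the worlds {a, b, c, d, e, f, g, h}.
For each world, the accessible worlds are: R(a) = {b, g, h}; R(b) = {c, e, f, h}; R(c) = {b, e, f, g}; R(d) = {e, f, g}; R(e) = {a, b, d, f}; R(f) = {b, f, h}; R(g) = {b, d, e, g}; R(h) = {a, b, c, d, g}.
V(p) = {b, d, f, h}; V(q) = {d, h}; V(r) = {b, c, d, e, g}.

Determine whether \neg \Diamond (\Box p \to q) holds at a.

No

At a: \Diamond (\Box p \to q) is true, so \neg \Diamond (\Box p \to q) is false.
  At a: \Diamond (\Box p \to q) requires \Box p \to q at some successor in {b, g, h}.
    \Box p \to q holds at b, so \Diamond (\Box p \to q) is true at a.
      At b: \Box p is false, q is false, so \Box p \to q is true.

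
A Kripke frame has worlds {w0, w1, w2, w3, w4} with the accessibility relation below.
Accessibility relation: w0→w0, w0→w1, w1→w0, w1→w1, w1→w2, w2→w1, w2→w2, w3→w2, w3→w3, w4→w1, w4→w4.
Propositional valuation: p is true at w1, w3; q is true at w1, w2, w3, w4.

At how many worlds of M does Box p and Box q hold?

0

Recall that Box ψ holds at a world iff ψ holds at every accessible world, and Dia ψ holds iff ψ holds at some accessible world.
Let φ = Box p and Box q. Evaluate φ at each world:
  w0 (successors {w0, w1}): φ is false.
  w1 (successors {w0, w1, w2}): φ is false.
  w2 (successors {w1, w2}): φ is false.
  w3 (successors {w2, w3}): φ is false.
  w4 (successors {w1, w4}): φ is false.
For instance, at w1:
  At w1: Box p is false, Box q is false, so Box p and Box q is false.
    At w1: Box p requires p at every successor {w0, w1, w2}.
      p fails at w0, so Box p is false at w1.
    At w1: Box q requires q at every successor {w0, w1, w2}.
      q fails at w0, so Box q is false at w1.
Satisfying worlds: none.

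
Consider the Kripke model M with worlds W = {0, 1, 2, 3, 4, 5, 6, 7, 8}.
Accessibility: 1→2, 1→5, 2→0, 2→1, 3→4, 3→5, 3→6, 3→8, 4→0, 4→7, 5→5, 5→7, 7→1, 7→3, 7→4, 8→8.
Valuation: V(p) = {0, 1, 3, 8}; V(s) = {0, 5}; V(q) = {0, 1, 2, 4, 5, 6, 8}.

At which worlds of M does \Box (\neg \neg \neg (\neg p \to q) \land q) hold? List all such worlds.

0, 6

Let φ = \Box (\neg \neg \neg (\neg p \to q) \land q). Evaluate φ at each world:
  0 (successors ∅): φ is true.
  1 (successors {2, 5}): φ is false.
  2 (successors {0, 1}): φ is false.
  3 (successors {4, 5, 6, 8}): φ is false.
  4 (successors {0, 7}): φ is false.
  5 (successors {5, 7}): φ is false.
  6 (successors ∅): φ is true.
  7 (successors {1, 3, 4}): φ is false.
  8 (successors {8}): φ is false.
For instance, at 2:
  At 2: \Box (\neg \neg \neg (\neg p \to q) \land q) requires \neg \neg \neg (\neg p \to q) \land q at every successor {0, 1}.
    \neg \neg \neg (\neg p \to q) \land q fails at 0, so \Box (\neg \neg \neg (\neg p \to q) \land q) is false at 2.
Satisfying worlds: {0, 6}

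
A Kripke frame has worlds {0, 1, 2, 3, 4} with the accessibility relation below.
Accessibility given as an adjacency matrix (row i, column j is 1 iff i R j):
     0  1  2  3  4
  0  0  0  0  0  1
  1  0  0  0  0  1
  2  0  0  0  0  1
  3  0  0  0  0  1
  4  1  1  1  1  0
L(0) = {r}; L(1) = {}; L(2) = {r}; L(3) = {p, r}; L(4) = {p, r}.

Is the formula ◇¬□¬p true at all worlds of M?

Yes

Let φ = ◇¬□¬p. Evaluate φ at each world:
  0 (successors {4}): φ is true.
  1 (successors {4}): φ is true.
  2 (successors {4}): φ is true.
  3 (successors {4}): φ is true.
  4 (successors {0, 1, 2, 3}): φ is true.
For instance, at 1:
  At 1: ◇¬□¬p requires ¬□¬p at some successor in {4}.
    ¬□¬p holds at 4, so ◇¬□¬p is true at 1.
      At 4: □¬p is false, so ¬□¬p is true.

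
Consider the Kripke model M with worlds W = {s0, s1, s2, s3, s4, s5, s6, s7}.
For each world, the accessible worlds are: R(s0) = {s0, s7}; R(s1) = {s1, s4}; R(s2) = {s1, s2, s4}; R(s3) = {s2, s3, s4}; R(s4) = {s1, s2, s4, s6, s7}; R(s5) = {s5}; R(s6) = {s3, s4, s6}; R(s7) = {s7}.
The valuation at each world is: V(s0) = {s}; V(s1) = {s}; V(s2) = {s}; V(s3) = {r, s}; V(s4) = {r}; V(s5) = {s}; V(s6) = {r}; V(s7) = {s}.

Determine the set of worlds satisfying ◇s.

Let φ = ◇s. Evaluate φ at each world:
  s0 (successors {s0, s7}): φ is true.
  s1 (successors {s1, s4}): φ is true.
  s2 (successors {s1, s2, s4}): φ is true.
  s3 (successors {s2, s3, s4}): φ is true.
  s4 (successors {s1, s2, s4, s6, s7}): φ is true.
  s5 (successors {s5}): φ is true.
  s6 (successors {s3, s4, s6}): φ is true.
  s7 (successors {s7}): φ is true.
For instance, at s1:
  At s1: ◇s requires s at some successor in {s1, s4}.
    s holds at s1, so ◇s is true at s1.
Satisfying worlds: {s0, s1, s2, s3, s4, s5, s6, s7}

s0, s1, s2, s3, s4, s5, s6, s7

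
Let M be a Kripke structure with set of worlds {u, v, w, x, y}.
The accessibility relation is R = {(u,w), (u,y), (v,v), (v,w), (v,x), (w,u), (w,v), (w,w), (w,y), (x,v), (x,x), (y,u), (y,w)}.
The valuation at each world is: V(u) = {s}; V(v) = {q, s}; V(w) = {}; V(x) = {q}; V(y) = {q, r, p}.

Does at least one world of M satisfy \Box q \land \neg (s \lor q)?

No

Let φ = \Box q \land \neg (s \lor q). Evaluate φ at each world:
  u (successors {w, y}): φ is false.
  v (successors {v, w, x}): φ is false.
  w (successors {u, v, w, y}): φ is false.
  x (successors {v, x}): φ is false.
  y (successors {u, w}): φ is false.
For instance, at u:
  At u: \Box q is false, \neg (s \lor q) is false, so \Box q \land \neg (s \lor q) is false.
    At u: \Box q requires q at every successor {w, y}.
      q fails at w, so \Box q is false at u.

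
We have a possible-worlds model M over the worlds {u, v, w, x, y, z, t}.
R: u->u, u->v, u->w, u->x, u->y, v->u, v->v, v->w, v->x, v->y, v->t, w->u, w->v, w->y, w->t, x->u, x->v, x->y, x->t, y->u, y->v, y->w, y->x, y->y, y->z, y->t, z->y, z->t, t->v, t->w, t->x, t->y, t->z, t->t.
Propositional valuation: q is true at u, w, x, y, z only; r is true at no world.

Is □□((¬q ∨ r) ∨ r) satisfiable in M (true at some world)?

Let φ = □□((¬q ∨ r) ∨ r). Evaluate φ at each world:
  u (successors {u, v, w, x, y}): φ is false.
  v (successors {u, v, w, x, y, t}): φ is false.
  w (successors {u, v, y, t}): φ is false.
  x (successors {u, v, y, t}): φ is false.
  y (successors {u, v, w, x, y, z, t}): φ is false.
  z (successors {y, t}): φ is false.
  t (successors {v, w, x, y, z, t}): φ is false.
For instance, at x:
  At x: □□((¬q ∨ r) ∨ r) requires □((¬q ∨ r) ∨ r) at every successor {u, v, y, t}.
    □((¬q ∨ r) ∨ r) fails at u, so □□((¬q ∨ r) ∨ r) is false at x.
      At u: □((¬q ∨ r) ∨ r) requires (¬q ∨ r) ∨ r at every successor {u, v, w, x, y}.
        (¬q ∨ r) ∨ r fails at u, so □((¬q ∨ r) ∨ r) is false at u.

No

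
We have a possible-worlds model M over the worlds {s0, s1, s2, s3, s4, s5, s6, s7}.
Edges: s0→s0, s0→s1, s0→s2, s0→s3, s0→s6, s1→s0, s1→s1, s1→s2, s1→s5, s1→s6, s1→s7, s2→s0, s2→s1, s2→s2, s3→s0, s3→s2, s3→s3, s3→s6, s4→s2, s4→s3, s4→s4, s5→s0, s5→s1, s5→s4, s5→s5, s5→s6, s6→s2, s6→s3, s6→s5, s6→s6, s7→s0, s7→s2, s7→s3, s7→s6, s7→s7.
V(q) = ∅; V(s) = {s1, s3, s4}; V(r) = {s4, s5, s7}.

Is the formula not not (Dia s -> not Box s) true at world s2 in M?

At s2: not (Dia s -> not Box s) is false, so not not (Dia s -> not Box s) is true.
  At s2: Dia s -> not Box s is true, so not (Dia s -> not Box s) is false.
    At s2: Dia s is true, not Box s is true, so Dia s -> not Box s is true.
      At s2: Dia s requires s at some successor in {s0, s1, s2}.
        s holds at s1, so Dia s is true at s2.
      At s2: Box s is false, so not Box s is true.

Yes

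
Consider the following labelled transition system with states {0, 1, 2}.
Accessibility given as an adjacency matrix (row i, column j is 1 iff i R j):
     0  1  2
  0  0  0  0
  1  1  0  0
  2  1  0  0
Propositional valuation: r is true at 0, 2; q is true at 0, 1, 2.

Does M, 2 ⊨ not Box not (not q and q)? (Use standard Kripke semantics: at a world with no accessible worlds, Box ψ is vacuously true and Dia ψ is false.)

No

At 2: Box not (not q and q) is true, so not Box not (not q and q) is false.
  At 2: Box not (not q and q) requires not (not q and q) at every successor {0}.
    At 0: not (not q and q) is true.
  So Box not (not q and q) is true at 2.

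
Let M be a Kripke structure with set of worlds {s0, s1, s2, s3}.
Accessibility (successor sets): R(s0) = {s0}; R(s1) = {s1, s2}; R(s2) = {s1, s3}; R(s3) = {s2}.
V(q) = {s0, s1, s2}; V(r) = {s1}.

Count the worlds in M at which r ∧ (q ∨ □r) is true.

Recall that □ψ holds at a world iff ψ holds at every accessible world, and ◇ψ holds iff ψ holds at some accessible world.
Let φ = r ∧ (q ∨ □r). Evaluate φ at each world:
  s0 (successors {s0}): φ is false.
  s1 (successors {s1, s2}): φ is true.
  s2 (successors {s1, s3}): φ is false.
  s3 (successors {s2}): φ is false.
For instance, at s0:
  At s0: r is false, q ∨ □r is true, so r ∧ (q ∨ □r) is false.
    At s0: q is true, □r is false, so q ∨ □r is true.
      At s0: □r requires r at every successor {s0}.
        r fails at s0, so □r is false at s0.
Satisfying worlds: {s1}

1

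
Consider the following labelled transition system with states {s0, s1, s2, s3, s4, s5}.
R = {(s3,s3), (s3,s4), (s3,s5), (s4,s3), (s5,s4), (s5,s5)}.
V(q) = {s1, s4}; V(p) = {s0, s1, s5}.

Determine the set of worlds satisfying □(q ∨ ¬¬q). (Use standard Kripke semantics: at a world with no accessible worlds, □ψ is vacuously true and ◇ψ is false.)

s0, s1, s2

Let φ = □(q ∨ ¬¬q). Evaluate φ at each world:
  s0 (successors ∅): φ is true.
  s1 (successors ∅): φ is true.
  s2 (successors ∅): φ is true.
  s3 (successors {s3, s4, s5}): φ is false.
  s4 (successors {s3}): φ is false.
  s5 (successors {s4, s5}): φ is false.
For instance, at s5:
  At s5: □(q ∨ ¬¬q) requires q ∨ ¬¬q at every successor {s4, s5}.
    q ∨ ¬¬q fails at s5, so □(q ∨ ¬¬q) is false at s5.
Satisfying worlds: {s0, s1, s2}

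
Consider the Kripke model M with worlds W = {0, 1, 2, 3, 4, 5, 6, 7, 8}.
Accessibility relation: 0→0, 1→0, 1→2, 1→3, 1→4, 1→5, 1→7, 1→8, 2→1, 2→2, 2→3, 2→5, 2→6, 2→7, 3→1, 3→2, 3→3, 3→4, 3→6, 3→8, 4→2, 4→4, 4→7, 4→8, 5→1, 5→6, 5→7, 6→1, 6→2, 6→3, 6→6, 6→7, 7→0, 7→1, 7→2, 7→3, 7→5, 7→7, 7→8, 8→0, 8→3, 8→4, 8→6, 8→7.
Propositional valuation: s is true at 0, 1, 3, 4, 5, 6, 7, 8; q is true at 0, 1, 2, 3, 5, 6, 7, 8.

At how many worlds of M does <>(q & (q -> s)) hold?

Let φ = <>(q & (q -> s)). Evaluate φ at each world:
  0 (successors {0}): φ is true.
  1 (successors {0, 2, 3, 4, 5, 7, 8}): φ is true.
  2 (successors {1, 2, 3, 5, 6, 7}): φ is true.
  3 (successors {1, 2, 3, 4, 6, 8}): φ is true.
  4 (successors {2, 4, 7, 8}): φ is true.
  5 (successors {1, 6, 7}): φ is true.
  6 (successors {1, 2, 3, 6, 7}): φ is true.
  7 (successors {0, 1, 2, 3, 5, 7, 8}): φ is true.
  8 (successors {0, 3, 4, 6, 7}): φ is true.
For instance, at 0:
  At 0: <>(q & (q -> s)) requires q & (q -> s) at some successor in {0}.
    q & (q -> s) holds at 0, so <>(q & (q -> s)) is true at 0.
Satisfying worlds: {0, 1, 2, 3, 4, 5, 6, 7, 8}

9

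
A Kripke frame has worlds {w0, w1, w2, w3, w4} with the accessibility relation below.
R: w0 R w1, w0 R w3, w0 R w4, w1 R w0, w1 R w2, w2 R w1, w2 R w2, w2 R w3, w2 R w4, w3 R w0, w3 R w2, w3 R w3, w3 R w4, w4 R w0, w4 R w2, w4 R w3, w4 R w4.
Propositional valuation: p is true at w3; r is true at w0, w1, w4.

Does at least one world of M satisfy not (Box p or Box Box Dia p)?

Let φ = not (Box p or Box Box Dia p). Evaluate φ at each world:
  w0 (successors {w1, w3, w4}): φ is false.
  w1 (successors {w0, w2}): φ is true.
  w2 (successors {w1, w2, w3, w4}): φ is true.
  w3 (successors {w0, w2, w3, w4}): φ is true.
  w4 (successors {w0, w2, w3, w4}): φ is true.
Detail at w1 (witness):
  At w1: Box p or Box Box Dia p is false, so not (Box p or Box Box Dia p) is true.
    At w1: Box p is false, Box Box Dia p is false, so Box p or Box Box Dia p is false.
      At w1: Box p requires p at every successor {w0, w2}.
        p fails at w0, so Box p is false at w1.
      At w1: Box Box Dia p requires Box Dia p at every successor {w0, w2}.
        Box Dia p fails at w0, so Box Box Dia p is false at w1.

Yes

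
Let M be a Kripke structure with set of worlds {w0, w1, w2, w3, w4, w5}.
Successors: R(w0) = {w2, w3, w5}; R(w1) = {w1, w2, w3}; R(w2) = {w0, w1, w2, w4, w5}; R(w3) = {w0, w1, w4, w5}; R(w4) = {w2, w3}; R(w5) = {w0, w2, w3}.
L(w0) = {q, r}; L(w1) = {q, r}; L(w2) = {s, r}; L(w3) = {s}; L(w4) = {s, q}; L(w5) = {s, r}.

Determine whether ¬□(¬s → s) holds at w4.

No

At w4: □(¬s → s) is true, so ¬□(¬s → s) is false.
  At w4: □(¬s → s) requires ¬s → s at every successor {w2, w3}.
    At w2: ¬s → s is true.
    At w3: ¬s → s is true.
  So □(¬s → s) is true at w4.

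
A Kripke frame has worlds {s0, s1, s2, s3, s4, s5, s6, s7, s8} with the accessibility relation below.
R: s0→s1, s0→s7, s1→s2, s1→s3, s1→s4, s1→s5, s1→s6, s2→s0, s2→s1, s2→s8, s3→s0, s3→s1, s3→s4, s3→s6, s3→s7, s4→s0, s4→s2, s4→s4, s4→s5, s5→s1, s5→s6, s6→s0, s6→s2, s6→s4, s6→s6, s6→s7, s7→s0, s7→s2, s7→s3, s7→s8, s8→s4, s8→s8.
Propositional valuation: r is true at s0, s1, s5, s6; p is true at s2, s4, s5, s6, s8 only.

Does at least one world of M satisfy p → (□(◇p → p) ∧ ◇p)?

Let φ = p → (□(◇p → p) ∧ ◇p). Evaluate φ at each world:
  s0 (successors {s1, s7}): φ is true.
  s1 (successors {s2, s3, s4, s5, s6}): φ is true.
  s2 (successors {s0, s1, s8}): φ is false.
  s3 (successors {s0, s1, s4, s6, s7}): φ is true.
  s4 (successors {s0, s2, s4, s5}): φ is true.
  s5 (successors {s1, s6}): φ is false.
  s6 (successors {s0, s2, s4, s6, s7}): φ is false.
  s7 (successors {s0, s2, s3, s8}): φ is true.
  s8 (successors {s4, s8}): φ is true.
Detail at s0 (witness):
  At s0: p is false, □(◇p → p) ∧ ◇p is false, so p → (□(◇p → p) ∧ ◇p) is true.
    At s0: □(◇p → p) is false, ◇p is false, so □(◇p → p) ∧ ◇p is false.
      At s0: □(◇p → p) requires ◇p → p at every successor {s1, s7}.
        ◇p → p fails at s1, so □(◇p → p) is false at s0.
      At s0: ◇p requires p at some successor in {s1, s7}.
        At s1: p is false.
        At s7: p is false.
      So ◇p is false at s0.

Yes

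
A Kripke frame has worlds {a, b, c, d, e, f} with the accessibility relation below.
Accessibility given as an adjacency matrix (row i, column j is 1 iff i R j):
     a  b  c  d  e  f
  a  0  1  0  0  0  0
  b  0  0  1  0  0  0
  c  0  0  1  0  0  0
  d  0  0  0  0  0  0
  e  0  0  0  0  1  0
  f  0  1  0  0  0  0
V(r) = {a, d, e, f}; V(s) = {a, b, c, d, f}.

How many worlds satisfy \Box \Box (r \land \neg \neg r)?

2

Let φ = \Box \Box (r \land \neg \neg r). Evaluate φ at each world:
  a (successors {b}): φ is false.
  b (successors {c}): φ is false.
  c (successors {c}): φ is false.
  d (successors ∅): φ is true.
  e (successors {e}): φ is true.
  f (successors {b}): φ is false.
For instance, at a:
  At a: \Box \Box (r \land \neg \neg r) requires \Box (r \land \neg \neg r) at every successor {b}.
    \Box (r \land \neg \neg r) fails at b, so \Box \Box (r \land \neg \neg r) is false at a.
      At b: \Box (r \land \neg \neg r) requires r \land \neg \neg r at every successor {c}.
        r \land \neg \neg r fails at c, so \Box (r \land \neg \neg r) is false at b.
Satisfying worlds: {d, e}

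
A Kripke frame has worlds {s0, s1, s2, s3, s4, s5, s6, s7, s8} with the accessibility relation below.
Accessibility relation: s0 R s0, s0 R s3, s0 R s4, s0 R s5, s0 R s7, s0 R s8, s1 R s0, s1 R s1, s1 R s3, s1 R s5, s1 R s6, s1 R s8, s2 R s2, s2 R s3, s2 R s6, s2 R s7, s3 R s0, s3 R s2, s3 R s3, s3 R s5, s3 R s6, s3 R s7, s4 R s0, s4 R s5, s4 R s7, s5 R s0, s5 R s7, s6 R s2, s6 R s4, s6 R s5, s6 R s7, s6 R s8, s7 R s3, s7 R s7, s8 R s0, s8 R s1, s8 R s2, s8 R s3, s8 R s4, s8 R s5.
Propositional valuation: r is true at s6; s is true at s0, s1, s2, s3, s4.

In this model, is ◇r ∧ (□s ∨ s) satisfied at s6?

Recall that □ψ holds at a world iff ψ holds at every accessible world, and ◇ψ holds iff ψ holds at some accessible world.
At s6: ◇r is false, □s ∨ s is false, so ◇r ∧ (□s ∨ s) is false.
  At s6: ◇r requires r at some successor in {s2, s4, s5, s7, s8}.
    At s2: r is false.
    At s4: r is false.
    At s5: r is false.
    At s7: r is false.
    At s8: r is false.
  So ◇r is false at s6.
  At s6: □s is false, s is false, so □s ∨ s is false.
    At s6: □s requires s at every successor {s2, s4, s5, s7, s8}.
      s fails at s5, so □s is false at s6.

No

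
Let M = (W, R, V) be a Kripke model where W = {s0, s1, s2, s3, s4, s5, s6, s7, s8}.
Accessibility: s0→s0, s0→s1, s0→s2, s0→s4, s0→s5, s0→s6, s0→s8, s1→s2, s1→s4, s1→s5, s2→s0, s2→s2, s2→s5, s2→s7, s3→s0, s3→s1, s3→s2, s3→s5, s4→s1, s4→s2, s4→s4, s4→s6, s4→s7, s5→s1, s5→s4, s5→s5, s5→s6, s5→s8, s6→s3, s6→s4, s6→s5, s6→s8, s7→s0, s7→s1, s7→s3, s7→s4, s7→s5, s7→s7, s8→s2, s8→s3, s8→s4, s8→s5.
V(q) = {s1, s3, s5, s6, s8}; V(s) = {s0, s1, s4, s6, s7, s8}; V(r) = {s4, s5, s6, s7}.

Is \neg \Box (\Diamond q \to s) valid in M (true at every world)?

Let φ = \neg \Box (\Diamond q \to s). Evaluate φ at each world:
  s0 (successors {s0, s1, s2, s4, s5, s6, s8}): φ is true.
  s1 (successors {s2, s4, s5}): φ is true.
  s2 (successors {s0, s2, s5, s7}): φ is true.
  s3 (successors {s0, s1, s2, s5}): φ is true.
  s4 (successors {s1, s2, s4, s6, s7}): φ is true.
  s5 (successors {s1, s4, s5, s6, s8}): φ is true.
  s6 (successors {s3, s4, s5, s8}): φ is true.
  s7 (successors {s0, s1, s3, s4, s5, s7}): φ is true.
  s8 (successors {s2, s3, s4, s5}): φ is true.
For instance, at s3:
  At s3: \Box (\Diamond q \to s) is false, so \neg \Box (\Diamond q \to s) is true.
    At s3: \Box (\Diamond q \to s) requires \Diamond q \to s at every successor {s0, s1, s2, s5}.
      \Diamond q \to s fails at s2, so \Box (\Diamond q \to s) is false at s3.

Yes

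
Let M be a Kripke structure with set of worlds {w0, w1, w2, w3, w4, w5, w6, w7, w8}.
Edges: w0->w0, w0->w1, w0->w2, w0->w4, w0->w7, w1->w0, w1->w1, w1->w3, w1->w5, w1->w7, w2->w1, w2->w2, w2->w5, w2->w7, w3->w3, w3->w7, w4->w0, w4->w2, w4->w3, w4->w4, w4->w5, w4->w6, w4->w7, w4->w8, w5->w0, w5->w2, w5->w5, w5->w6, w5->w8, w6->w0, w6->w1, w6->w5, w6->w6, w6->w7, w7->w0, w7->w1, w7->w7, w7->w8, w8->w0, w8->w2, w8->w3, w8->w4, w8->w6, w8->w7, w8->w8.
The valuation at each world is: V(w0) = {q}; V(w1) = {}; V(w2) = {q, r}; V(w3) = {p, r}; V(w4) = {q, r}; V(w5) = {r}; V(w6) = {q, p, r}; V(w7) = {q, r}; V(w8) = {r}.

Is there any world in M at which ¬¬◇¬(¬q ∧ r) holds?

Yes

Recall that ◇ψ holds at a world iff ψ holds at some accessible world.
Let φ = ¬¬◇¬(¬q ∧ r). Evaluate φ at each world:
  w0 (successors {w0, w1, w2, w4, w7}): φ is true.
  w1 (successors {w0, w1, w3, w5, w7}): φ is true.
  w2 (successors {w1, w2, w5, w7}): φ is true.
  w3 (successors {w3, w7}): φ is true.
  w4 (successors {w0, w2, w3, w4, w5, w6, w7, w8}): φ is true.
  w5 (successors {w0, w2, w5, w6, w8}): φ is true.
  w6 (successors {w0, w1, w5, w6, w7}): φ is true.
  w7 (successors {w0, w1, w7, w8}): φ is true.
  w8 (successors {w0, w2, w3, w4, w6, w7, w8}): φ is true.
Detail at w0 (witness):
  At w0: ¬◇¬(¬q ∧ r) is false, so ¬¬◇¬(¬q ∧ r) is true.
    At w0: ◇¬(¬q ∧ r) is true, so ¬◇¬(¬q ∧ r) is false.
      At w0: ◇¬(¬q ∧ r) requires ¬(¬q ∧ r) at some successor in {w0, w1, w2, w4, w7}.
        ¬(¬q ∧ r) holds at w0, so ◇¬(¬q ∧ r) is true at w0.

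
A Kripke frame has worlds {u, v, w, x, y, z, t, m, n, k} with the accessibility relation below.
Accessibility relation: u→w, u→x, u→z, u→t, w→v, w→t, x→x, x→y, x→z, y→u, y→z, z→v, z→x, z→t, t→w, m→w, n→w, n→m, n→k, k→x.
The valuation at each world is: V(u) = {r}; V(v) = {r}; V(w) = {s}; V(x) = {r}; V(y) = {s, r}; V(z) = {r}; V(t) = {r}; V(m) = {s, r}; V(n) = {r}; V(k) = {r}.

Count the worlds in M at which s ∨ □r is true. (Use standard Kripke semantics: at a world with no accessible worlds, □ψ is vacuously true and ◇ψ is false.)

7

Let φ = s ∨ □r. Evaluate φ at each world:
  u (successors {w, x, z, t}): φ is false.
  v (successors ∅): φ is true.
  w (successors {v, t}): φ is true.
  x (successors {x, y, z}): φ is true.
  y (successors {u, z}): φ is true.
  z (successors {v, x, t}): φ is true.
  t (successors {w}): φ is false.
  m (successors {w}): φ is true.
  n (successors {w, m, k}): φ is false.
  k (successors {x}): φ is true.
For instance, at x:
  At x: s is false, □r is true, so s ∨ □r is true.
    At x: □r requires r at every successor {x, y, z}.
      At x: r is true.
      At y: r is true.
      At z: r is true.
    So □r is true at x.
Satisfying worlds: {v, w, x, y, z, m, k}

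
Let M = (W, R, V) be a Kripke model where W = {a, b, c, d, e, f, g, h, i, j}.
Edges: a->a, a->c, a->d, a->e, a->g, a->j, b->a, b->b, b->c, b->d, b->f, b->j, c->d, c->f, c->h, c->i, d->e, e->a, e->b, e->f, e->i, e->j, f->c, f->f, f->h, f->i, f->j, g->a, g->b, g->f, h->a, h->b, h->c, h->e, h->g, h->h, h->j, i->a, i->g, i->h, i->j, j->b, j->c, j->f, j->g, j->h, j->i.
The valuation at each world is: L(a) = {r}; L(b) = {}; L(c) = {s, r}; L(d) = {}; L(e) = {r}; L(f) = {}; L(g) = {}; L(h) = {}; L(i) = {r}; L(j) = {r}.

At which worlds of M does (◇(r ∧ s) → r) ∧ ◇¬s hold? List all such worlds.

a, c, d, e, g, i, j

Let φ = (◇(r ∧ s) → r) ∧ ◇¬s. Evaluate φ at each world:
  a (successors {a, c, d, e, g, j}): φ is true.
  b (successors {a, b, c, d, f, j}): φ is false.
  c (successors {d, f, h, i}): φ is true.
  d (successors {e}): φ is true.
  e (successors {a, b, f, i, j}): φ is true.
  f (successors {c, f, h, i, j}): φ is false.
  g (successors {a, b, f}): φ is true.
  h (successors {a, b, c, e, g, h, j}): φ is false.
  i (successors {a, g, h, j}): φ is true.
  j (successors {b, c, f, g, h, i}): φ is true.
For instance, at b:
  At b: ◇(r ∧ s) → r is false, ◇¬s is true, so (◇(r ∧ s) → r) ∧ ◇¬s is false.
    At b: ◇(r ∧ s) is true, r is false, so ◇(r ∧ s) → r is false.
      At b: ◇(r ∧ s) requires r ∧ s at some successor in {a, b, c, d, f, j}.
        r ∧ s holds at c, so ◇(r ∧ s) is true at b.
    At b: ◇¬s requires ¬s at some successor in {a, b, c, d, f, j}.
      ¬s holds at a, so ◇¬s is true at b.
Satisfying worlds: {a, c, d, e, g, i, j}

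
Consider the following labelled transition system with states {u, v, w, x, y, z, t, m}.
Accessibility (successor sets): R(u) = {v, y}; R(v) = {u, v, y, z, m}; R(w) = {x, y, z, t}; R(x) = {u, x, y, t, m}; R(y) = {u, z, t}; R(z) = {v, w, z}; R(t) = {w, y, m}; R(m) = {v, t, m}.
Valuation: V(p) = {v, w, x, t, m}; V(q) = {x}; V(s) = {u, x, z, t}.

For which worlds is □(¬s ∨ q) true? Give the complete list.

u, t

Let φ = □(¬s ∨ q). Evaluate φ at each world:
  u (successors {v, y}): φ is true.
  v (successors {u, v, y, z, m}): φ is false.
  w (successors {x, y, z, t}): φ is false.
  x (successors {u, x, y, t, m}): φ is false.
  y (successors {u, z, t}): φ is false.
  z (successors {v, w, z}): φ is false.
  t (successors {w, y, m}): φ is true.
  m (successors {v, t, m}): φ is false.
For instance, at u:
  At u: □(¬s ∨ q) requires ¬s ∨ q at every successor {v, y}.
    At v: ¬s ∨ q is true.
    At y: ¬s ∨ q is true.
  So □(¬s ∨ q) is true at u.
Satisfying worlds: {u, t}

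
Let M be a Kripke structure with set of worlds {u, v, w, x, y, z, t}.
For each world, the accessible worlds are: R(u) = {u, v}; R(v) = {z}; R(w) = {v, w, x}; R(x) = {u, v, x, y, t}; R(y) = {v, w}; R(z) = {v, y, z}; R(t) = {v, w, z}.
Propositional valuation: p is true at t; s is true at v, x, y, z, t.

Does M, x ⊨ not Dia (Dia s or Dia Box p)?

Recall that Box ψ holds at a world iff ψ holds at every accessible world, and Dia ψ holds iff ψ holds at some accessible world.
At x: Dia (Dia s or Dia Box p) is true, so not Dia (Dia s or Dia Box p) is false.
  At x: Dia (Dia s or Dia Box p) requires Dia s or Dia Box p at some successor in {u, v, x, y, t}.
    Dia s or Dia Box p holds at u, so Dia (Dia s or Dia Box p) is true at x.
      At u: Dia s is true, Dia Box p is false, so Dia s or Dia Box p is true.

No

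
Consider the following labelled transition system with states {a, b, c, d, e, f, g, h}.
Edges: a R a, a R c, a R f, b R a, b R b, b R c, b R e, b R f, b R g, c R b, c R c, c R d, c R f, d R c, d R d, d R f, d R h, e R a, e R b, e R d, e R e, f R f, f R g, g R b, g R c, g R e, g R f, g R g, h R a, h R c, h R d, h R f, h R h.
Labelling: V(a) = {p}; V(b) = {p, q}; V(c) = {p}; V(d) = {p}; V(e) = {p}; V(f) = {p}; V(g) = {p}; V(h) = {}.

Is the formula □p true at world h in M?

At h: □p requires p at every successor {a, c, d, f, h}.
  p fails at h, so □p is false at h.

No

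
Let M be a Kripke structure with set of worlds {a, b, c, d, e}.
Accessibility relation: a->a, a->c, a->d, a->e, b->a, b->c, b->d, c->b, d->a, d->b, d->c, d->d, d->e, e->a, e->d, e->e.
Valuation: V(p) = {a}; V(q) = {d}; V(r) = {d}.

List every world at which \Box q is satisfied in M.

none

Recall that \Box ψ holds at a world iff ψ holds at every accessible world, and \Diamond ψ holds iff ψ holds at some accessible world.
Let φ = \Box q. Evaluate φ at each world:
  a (successors {a, c, d, e}): φ is false.
  b (successors {a, c, d}): φ is false.
  c (successors {b}): φ is false.
  d (successors {a, b, c, d, e}): φ is false.
  e (successors {a, d, e}): φ is false.
For instance, at a:
  At a: \Box q requires q at every successor {a, c, d, e}.
    q fails at a, so \Box q is false at a.
Satisfying worlds: none.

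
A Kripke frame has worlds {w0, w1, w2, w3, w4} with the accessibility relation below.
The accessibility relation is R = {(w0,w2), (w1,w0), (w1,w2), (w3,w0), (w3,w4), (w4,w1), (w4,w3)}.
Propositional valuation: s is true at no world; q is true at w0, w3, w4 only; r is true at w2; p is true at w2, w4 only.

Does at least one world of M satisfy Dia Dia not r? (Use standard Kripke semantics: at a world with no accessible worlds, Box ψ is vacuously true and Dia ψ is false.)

Yes

Recall that Dia ψ holds at a world iff ψ holds at some accessible world.
Let φ = Dia Dia not r. Evaluate φ at each world:
  w0 (successors {w2}): φ is false.
  w1 (successors {w0, w2}): φ is false.
  w2 (successors ∅): φ is false.
  w3 (successors {w0, w4}): φ is true.
  w4 (successors {w1, w3}): φ is true.
Detail at w3 (witness):
  At w3: Dia Dia not r requires Dia not r at some successor in {w0, w4}.
    Dia not r holds at w4, so Dia Dia not r is true at w3.
      At w4: Dia not r requires not r at some successor in {w1, w3}.
        not r holds at w1, so Dia not r is true at w4.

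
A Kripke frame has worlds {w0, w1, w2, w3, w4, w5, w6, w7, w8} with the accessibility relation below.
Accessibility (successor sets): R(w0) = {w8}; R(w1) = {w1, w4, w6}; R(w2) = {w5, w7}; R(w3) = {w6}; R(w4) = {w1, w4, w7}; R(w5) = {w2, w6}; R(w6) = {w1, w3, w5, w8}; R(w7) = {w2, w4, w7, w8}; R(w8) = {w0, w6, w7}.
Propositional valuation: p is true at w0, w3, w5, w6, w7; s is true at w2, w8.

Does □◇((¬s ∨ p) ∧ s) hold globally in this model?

Let φ = □◇((¬s ∨ p) ∧ s). Evaluate φ at each world:
  w0 (successors {w8}): φ is false.
  w1 (successors {w1, w4, w6}): φ is false.
  w2 (successors {w5, w7}): φ is false.
  w3 (successors {w6}): φ is false.
  w4 (successors {w1, w4, w7}): φ is false.
  w5 (successors {w2, w6}): φ is false.
  w6 (successors {w1, w3, w5, w8}): φ is false.
  w7 (successors {w2, w4, w7, w8}): φ is false.
  w8 (successors {w0, w6, w7}): φ is false.
Detail at w0 (counterexample):
  At w0: □◇((¬s ∨ p) ∧ s) requires ◇((¬s ∨ p) ∧ s) at every successor {w8}.
    ◇((¬s ∨ p) ∧ s) fails at w8, so □◇((¬s ∨ p) ∧ s) is false at w0.
      At w8: ◇((¬s ∨ p) ∧ s) requires (¬s ∨ p) ∧ s at some successor in {w0, w6, w7}.
        At w0: (¬s ∨ p) ∧ s is false.
        At w6: (¬s ∨ p) ∧ s is false.
        At w7: (¬s ∨ p) ∧ s is false.
      So ◇((¬s ∨ p) ∧ s) is false at w8.

No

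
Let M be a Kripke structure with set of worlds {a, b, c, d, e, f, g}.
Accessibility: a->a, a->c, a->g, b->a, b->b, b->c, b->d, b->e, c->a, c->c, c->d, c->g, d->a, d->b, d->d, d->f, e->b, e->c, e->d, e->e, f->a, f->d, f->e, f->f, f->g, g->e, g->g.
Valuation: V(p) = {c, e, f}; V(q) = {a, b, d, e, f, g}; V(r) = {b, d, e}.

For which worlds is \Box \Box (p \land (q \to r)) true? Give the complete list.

Let φ = \Box \Box (p \land (q \to r)). Evaluate φ at each world:
  a (successors {a, c, g}): φ is false.
  b (successors {a, b, c, d, e}): φ is false.
  c (successors {a, c, d, g}): φ is false.
  d (successors {a, b, d, f}): φ is false.
  e (successors {b, c, d, e}): φ is false.
  f (successors {a, d, e, f, g}): φ is false.
  g (successors {e, g}): φ is false.
For instance, at b:
  At b: \Box \Box (p \land (q \to r)) requires \Box (p \land (q \to r)) at every successor {a, b, c, d, e}.
    \Box (p \land (q \to r)) fails at a, so \Box \Box (p \land (q \to r)) is false at b.
      At a: \Box (p \land (q \to r)) requires p \land (q \to r) at every successor {a, c, g}.
        p \land (q \to r) fails at a, so \Box (p \land (q \to r)) is false at a.
Satisfying worlds: none.

none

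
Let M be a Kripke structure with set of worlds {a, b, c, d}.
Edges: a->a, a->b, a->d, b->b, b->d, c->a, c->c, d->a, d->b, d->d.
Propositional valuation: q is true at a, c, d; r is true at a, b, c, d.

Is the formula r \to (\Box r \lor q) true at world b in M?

Yes

Recall that \Box ψ holds at a world iff ψ holds at every accessible world, and \Diamond ψ holds iff ψ holds at some accessible world.
At b: r is true, \Box r \lor q is true, so r \to (\Box r \lor q) is true.
  At b: \Box r is true, q is false, so \Box r \lor q is true.
    At b: \Box r requires r at every successor {b, d}.
      At b: r is true.
      At d: r is true.
    So \Box r is true at b.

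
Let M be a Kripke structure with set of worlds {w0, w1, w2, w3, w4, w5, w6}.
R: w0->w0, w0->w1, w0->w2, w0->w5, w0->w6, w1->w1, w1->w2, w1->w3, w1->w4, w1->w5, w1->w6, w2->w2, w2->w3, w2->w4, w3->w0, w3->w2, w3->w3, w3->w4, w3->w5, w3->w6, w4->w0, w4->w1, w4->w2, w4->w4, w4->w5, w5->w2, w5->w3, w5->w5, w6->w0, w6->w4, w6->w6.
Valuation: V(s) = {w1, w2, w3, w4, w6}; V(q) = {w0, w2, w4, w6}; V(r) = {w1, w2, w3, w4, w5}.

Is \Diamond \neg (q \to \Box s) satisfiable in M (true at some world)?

Yes

Let φ = \Diamond \neg (q \to \Box s). Evaluate φ at each world:
  w0 (successors {w0, w1, w2, w5, w6}): φ is true.
  w1 (successors {w1, w2, w3, w4, w5, w6}): φ is true.
  w2 (successors {w2, w3, w4}): φ is true.
  w3 (successors {w0, w2, w3, w4, w5, w6}): φ is true.
  w4 (successors {w0, w1, w2, w4, w5}): φ is true.
  w5 (successors {w2, w3, w5}): φ is false.
  w6 (successors {w0, w4, w6}): φ is true.
Detail at w0 (witness):
  At w0: \Diamond \neg (q \to \Box s) requires \neg (q \to \Box s) at some successor in {w0, w1, w2, w5, w6}.
    \neg (q \to \Box s) holds at w0, so \Diamond \neg (q \to \Box s) is true at w0.
      At w0: q \to \Box s is false, so \neg (q \to \Box s) is true.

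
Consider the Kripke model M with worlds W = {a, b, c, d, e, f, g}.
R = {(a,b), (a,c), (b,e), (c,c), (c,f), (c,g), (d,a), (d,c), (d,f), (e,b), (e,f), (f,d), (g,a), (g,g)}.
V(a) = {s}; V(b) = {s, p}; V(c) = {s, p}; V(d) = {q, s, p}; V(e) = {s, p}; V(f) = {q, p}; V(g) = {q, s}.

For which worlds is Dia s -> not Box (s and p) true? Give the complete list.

c, d, e, g

Recall that Box ψ holds at a world iff ψ holds at every accessible world, and Dia ψ holds iff ψ holds at some accessible world.
Let φ = Dia s -> not Box (s and p). Evaluate φ at each world:
  a (successors {b, c}): φ is false.
  b (successors {e}): φ is false.
  c (successors {c, f, g}): φ is true.
  d (successors {a, c, f}): φ is true.
  e (successors {b, f}): φ is true.
  f (successors {d}): φ is false.
  g (successors {a, g}): φ is true.
For instance, at a:
  At a: Dia s is true, not Box (s and p) is false, so Dia s -> not Box (s and p) is false.
    At a: Dia s requires s at some successor in {b, c}.
      s holds at b, so Dia s is true at a.
    At a: Box (s and p) is true, so not Box (s and p) is false.
      At a: Box (s and p) requires s and p at every successor {b, c}.
        At b: s and p is true.
        At c: s and p is true.
      So Box (s and p) is true at a.
Satisfying worlds: {c, d, e, g}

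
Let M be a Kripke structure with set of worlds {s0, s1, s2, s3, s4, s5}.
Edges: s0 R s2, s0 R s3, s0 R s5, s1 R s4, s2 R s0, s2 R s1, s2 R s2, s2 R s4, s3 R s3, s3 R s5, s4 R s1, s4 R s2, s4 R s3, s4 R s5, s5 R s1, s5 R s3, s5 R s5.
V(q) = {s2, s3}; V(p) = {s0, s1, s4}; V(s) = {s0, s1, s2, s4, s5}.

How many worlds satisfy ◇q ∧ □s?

1

Let φ = ◇q ∧ □s. Evaluate φ at each world:
  s0 (successors {s2, s3, s5}): φ is false.
  s1 (successors {s4}): φ is false.
  s2 (successors {s0, s1, s2, s4}): φ is true.
  s3 (successors {s3, s5}): φ is false.
  s4 (successors {s1, s2, s3, s5}): φ is false.
  s5 (successors {s1, s3, s5}): φ is false.
For instance, at s3:
  At s3: ◇q is true, □s is false, so ◇q ∧ □s is false.
    At s3: ◇q requires q at some successor in {s3, s5}.
      q holds at s3, so ◇q is true at s3.
    At s3: □s requires s at every successor {s3, s5}.
      s fails at s3, so □s is false at s3.
Satisfying worlds: {s2}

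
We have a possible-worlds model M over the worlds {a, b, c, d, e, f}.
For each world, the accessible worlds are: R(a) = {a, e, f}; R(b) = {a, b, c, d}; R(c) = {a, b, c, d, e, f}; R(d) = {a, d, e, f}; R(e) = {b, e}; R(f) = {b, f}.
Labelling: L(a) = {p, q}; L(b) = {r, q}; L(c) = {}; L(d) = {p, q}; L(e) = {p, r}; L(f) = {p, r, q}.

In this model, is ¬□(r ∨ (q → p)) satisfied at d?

At d: □(r ∨ (q → p)) is true, so ¬□(r ∨ (q → p)) is false.
  At d: □(r ∨ (q → p)) requires r ∨ (q → p) at every successor {a, d, e, f}.
    At a: r ∨ (q → p) is true.
    At d: r ∨ (q → p) is true.
    At e: r ∨ (q → p) is true.
    At f: r ∨ (q → p) is true.
  So □(r ∨ (q → p)) is true at d.

No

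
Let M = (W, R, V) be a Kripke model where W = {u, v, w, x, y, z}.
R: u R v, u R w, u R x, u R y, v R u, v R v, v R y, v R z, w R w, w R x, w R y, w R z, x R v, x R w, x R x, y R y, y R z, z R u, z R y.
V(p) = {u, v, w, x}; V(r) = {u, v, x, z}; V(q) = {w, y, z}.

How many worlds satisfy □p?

1

Let φ = □p. Evaluate φ at each world:
  u (successors {v, w, x, y}): φ is false.
  v (successors {u, v, y, z}): φ is false.
  w (successors {w, x, y, z}): φ is false.
  x (successors {v, w, x}): φ is true.
  y (successors {y, z}): φ is false.
  z (successors {u, y}): φ is false.
For instance, at x:
  At x: □p requires p at every successor {v, w, x}.
    At v: p is true.
    At w: p is true.
    At x: p is true.
  So □p is true at x.
Satisfying worlds: {x}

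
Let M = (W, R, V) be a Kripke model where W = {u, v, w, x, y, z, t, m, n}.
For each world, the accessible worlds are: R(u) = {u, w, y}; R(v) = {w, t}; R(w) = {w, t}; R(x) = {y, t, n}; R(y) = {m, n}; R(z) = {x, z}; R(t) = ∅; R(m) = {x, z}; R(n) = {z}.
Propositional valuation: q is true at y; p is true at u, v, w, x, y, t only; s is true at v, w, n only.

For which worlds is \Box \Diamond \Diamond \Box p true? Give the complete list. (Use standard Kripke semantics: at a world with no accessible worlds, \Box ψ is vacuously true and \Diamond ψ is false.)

t, n

Let φ = \Box \Diamond \Diamond \Box p. Evaluate φ at each world:
  u (successors {u, w, y}): φ is false.
  v (successors {w, t}): φ is false.
  w (successors {w, t}): φ is false.
  x (successors {y, t, n}): φ is false.
  y (successors {m, n}): φ is false.
  z (successors {x, z}): φ is false.
  t (successors ∅): φ is true.
  m (successors {x, z}): φ is false.
  n (successors {z}): φ is true.
For instance, at x:
  At x: \Box \Diamond \Diamond \Box p requires \Diamond \Diamond \Box p at every successor {y, t, n}.
    \Diamond \Diamond \Box p fails at y, so \Box \Diamond \Diamond \Box p is false at x.
      At y: \Diamond \Diamond \Box p requires \Diamond \Box p at some successor in {m, n}.
        At m: \Diamond \Box p is false.
        At n: \Diamond \Box p is false.
      So \Diamond \Diamond \Box p is false at y.
Satisfying worlds: {t, n}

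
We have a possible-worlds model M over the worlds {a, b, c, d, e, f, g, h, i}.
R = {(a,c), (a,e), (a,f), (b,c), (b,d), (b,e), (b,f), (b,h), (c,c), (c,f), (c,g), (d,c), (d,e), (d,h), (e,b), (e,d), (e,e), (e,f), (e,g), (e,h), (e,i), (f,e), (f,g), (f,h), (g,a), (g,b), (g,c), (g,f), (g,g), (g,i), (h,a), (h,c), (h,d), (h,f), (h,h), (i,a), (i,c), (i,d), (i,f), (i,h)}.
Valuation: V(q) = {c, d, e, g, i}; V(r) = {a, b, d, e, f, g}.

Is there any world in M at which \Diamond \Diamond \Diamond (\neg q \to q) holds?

Recall that \Diamond ψ holds at a world iff ψ holds at some accessible world.
Let φ = \Diamond \Diamond \Diamond (\neg q \to q). Evaluate φ at each world:
  a (successors {c, e, f}): φ is true.
  b (successors {c, d, e, f, h}): φ is true.
  c (successors {c, f, g}): φ is true.
  d (successors {c, e, h}): φ is true.
  e (successors {b, d, e, f, g, h, i}): φ is true.
  f (successors {e, g, h}): φ is true.
  g (successors {a, b, c, f, g, i}): φ is true.
  h (successors {a, c, d, f, h}): φ is true.
  i (successors {a, c, d, f, h}): φ is true.
Detail at a (witness):
  At a: \Diamond \Diamond \Diamond (\neg q \to q) requires \Diamond \Diamond (\neg q \to q) at some successor in {c, e, f}.
    \Diamond \Diamond (\neg q \to q) holds at c, so \Diamond \Diamond \Diamond (\neg q \to q) is true at a.
      At c: \Diamond \Diamond (\neg q \to q) requires \Diamond (\neg q \to q) at some successor in {c, f, g}.
        \Diamond (\neg q \to q) holds at c, so \Diamond \Diamond (\neg q \to q) is true at c.

Yes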